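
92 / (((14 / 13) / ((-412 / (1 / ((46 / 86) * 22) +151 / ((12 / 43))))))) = -747997536 / 11500909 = -65.04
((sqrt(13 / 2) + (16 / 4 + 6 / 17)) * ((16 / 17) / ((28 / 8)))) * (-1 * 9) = -16.71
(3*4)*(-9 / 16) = -27 / 4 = -6.75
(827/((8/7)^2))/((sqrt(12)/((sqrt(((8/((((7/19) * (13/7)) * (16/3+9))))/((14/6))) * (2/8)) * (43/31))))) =5789 * sqrt(446082)/51584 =74.95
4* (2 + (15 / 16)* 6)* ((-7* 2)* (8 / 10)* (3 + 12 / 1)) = -5124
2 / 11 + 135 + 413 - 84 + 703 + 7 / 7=12850 / 11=1168.18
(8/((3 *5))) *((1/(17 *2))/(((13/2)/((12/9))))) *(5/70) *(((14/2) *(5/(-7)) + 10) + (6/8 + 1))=12/7735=0.00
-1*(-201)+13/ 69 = 13882/ 69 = 201.19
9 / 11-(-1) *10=119 / 11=10.82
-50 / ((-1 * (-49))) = -50 / 49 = -1.02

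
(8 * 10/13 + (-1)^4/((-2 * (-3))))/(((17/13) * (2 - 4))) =-29/12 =-2.42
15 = 15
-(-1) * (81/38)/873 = 9/3686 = 0.00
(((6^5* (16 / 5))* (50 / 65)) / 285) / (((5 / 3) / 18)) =4478976 / 6175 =725.34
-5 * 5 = -25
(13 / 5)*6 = 78 / 5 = 15.60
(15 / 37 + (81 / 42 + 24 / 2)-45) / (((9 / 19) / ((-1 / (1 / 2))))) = 33535 / 259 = 129.48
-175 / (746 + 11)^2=-175 / 573049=-0.00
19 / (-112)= -19 / 112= -0.17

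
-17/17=-1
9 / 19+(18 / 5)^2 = 6381 / 475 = 13.43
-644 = -644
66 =66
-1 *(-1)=1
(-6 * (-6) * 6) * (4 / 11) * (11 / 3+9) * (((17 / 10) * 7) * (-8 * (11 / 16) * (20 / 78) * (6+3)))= -1953504 / 13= -150269.54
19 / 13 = 1.46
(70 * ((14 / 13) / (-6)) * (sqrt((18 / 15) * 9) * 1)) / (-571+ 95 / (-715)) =539 * sqrt(30) / 40836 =0.07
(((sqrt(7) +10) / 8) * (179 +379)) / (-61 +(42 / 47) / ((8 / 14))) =-65565 / 5587-13113 * sqrt(7) / 11174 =-14.84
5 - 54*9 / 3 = -157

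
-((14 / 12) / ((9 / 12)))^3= -2744 / 729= -3.76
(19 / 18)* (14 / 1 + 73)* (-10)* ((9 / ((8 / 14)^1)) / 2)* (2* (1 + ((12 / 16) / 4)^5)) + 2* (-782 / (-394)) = -11950566433537 / 826277888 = -14463.13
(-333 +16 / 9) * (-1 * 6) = 5962 / 3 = 1987.33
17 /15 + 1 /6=13 /10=1.30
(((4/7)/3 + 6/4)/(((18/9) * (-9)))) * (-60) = 355/63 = 5.63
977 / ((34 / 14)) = 6839 / 17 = 402.29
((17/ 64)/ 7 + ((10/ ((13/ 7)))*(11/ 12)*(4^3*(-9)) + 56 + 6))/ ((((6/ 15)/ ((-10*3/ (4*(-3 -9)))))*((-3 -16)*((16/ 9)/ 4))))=3644273475/ 7081984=514.58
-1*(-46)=46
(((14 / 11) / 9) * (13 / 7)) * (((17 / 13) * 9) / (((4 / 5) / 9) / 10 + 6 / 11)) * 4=7650 / 343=22.30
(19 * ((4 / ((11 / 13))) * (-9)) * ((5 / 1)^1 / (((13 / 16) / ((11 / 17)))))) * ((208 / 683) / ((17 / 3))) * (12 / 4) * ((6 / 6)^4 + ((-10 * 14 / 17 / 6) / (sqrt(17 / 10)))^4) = -5508952796072960 / 4764442332203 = -1156.26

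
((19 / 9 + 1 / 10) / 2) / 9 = 199 / 1620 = 0.12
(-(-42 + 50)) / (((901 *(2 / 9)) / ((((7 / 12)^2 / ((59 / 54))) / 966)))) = -63 / 4890628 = -0.00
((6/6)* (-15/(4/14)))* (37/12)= -1295/8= -161.88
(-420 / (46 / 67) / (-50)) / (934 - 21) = 1407 / 104995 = 0.01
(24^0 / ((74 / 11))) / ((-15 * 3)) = -0.00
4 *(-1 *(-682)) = 2728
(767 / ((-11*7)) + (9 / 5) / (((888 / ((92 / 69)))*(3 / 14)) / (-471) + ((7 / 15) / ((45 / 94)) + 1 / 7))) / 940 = -0.01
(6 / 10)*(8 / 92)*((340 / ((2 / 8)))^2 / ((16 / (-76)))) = -10542720 / 23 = -458379.13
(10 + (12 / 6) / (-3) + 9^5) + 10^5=477175 / 3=159058.33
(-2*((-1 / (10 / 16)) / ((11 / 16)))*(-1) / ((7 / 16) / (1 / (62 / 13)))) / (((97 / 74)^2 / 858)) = -11371855872 / 10208765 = -1113.93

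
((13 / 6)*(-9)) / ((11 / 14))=-273 / 11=-24.82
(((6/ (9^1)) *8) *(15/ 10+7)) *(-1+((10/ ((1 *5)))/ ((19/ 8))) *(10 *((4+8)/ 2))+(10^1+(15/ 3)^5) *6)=854965.19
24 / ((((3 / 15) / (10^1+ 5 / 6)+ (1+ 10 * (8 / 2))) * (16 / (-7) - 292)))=-2730 / 1373093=-0.00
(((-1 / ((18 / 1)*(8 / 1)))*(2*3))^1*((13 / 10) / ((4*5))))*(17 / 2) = -221 / 9600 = -0.02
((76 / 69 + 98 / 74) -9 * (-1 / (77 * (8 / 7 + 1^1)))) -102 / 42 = 50863 / 982905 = 0.05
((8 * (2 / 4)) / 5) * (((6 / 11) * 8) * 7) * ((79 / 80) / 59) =6636 / 16225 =0.41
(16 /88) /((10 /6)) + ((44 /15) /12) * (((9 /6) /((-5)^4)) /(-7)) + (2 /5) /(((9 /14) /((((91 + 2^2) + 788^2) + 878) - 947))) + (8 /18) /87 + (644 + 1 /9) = 145838487194669 /376818750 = 387025.56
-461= -461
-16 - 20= -36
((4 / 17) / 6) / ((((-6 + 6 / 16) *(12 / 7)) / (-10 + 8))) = 56 / 6885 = 0.01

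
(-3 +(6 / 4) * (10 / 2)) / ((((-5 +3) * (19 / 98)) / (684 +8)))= -152586 / 19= -8030.84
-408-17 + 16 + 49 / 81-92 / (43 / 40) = -1720520 / 3483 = -493.98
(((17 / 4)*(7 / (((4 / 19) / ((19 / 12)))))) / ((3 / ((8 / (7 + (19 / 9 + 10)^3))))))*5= 915705 / 547424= 1.67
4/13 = 0.31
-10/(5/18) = -36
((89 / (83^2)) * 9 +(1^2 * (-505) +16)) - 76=-3891484 / 6889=-564.88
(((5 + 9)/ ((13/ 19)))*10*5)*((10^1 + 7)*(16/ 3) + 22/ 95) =3626840/ 39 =92995.90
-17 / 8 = -2.12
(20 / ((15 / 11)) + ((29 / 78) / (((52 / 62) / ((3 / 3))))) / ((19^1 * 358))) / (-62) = -202319587 / 855256272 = -0.24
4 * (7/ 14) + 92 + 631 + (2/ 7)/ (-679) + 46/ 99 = 341365015/ 470547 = 725.46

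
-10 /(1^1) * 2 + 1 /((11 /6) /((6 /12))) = -217 /11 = -19.73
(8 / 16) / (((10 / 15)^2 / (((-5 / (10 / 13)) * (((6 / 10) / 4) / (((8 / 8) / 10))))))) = -351 / 32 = -10.97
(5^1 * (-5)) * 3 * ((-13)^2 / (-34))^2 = -1853.01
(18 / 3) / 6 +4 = 5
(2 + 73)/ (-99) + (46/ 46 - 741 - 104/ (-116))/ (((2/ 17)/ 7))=-42086384/ 957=-43977.41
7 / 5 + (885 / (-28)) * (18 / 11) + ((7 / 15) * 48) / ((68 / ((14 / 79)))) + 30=-20.26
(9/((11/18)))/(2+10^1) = 27/22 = 1.23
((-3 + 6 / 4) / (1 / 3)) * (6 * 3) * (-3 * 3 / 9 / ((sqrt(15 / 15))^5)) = 81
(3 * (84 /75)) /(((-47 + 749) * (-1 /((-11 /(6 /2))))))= 0.02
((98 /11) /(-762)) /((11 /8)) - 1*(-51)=2350759 /46101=50.99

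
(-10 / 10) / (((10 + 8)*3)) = -0.02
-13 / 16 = -0.81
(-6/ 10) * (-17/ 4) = 51/ 20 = 2.55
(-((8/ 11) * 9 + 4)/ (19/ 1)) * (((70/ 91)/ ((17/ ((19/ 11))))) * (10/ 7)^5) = -116000000/ 449435987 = -0.26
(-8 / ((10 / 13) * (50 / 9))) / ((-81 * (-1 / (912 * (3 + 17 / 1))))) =-31616 / 75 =-421.55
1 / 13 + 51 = 664 / 13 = 51.08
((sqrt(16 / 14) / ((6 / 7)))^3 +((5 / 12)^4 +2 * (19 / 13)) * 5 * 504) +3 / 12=7444.30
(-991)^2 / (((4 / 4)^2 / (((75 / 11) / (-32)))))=-73656075 / 352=-209250.21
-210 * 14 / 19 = -2940 / 19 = -154.74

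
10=10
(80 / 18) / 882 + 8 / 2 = 15896 / 3969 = 4.01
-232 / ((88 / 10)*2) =-145 / 11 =-13.18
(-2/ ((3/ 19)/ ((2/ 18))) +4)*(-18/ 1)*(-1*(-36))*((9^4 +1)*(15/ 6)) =-27560400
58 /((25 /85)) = 986 /5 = 197.20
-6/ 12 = -1/ 2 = -0.50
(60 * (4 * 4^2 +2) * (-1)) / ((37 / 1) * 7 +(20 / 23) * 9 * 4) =-8280 / 607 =-13.64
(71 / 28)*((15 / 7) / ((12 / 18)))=3195 / 392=8.15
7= 7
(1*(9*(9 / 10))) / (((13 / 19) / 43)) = 66177 / 130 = 509.05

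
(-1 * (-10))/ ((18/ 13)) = 65/ 9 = 7.22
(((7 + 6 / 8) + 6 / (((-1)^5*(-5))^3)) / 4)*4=3899 / 500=7.80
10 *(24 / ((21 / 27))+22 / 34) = 37490 / 119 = 315.04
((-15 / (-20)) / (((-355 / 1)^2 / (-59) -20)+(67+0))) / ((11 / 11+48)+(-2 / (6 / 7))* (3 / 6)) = -177 / 23582216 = -0.00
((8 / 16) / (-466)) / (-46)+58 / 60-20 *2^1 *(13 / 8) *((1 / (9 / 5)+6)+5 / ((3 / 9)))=-2701214623 / 1929240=-1400.14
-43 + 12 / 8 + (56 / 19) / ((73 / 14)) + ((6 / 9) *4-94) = -1100735 / 8322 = -132.27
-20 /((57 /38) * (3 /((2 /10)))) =-8 /9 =-0.89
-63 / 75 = -21 / 25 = -0.84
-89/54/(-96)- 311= -1612135/5184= -310.98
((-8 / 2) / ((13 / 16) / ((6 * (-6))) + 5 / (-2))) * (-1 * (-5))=11520 / 1453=7.93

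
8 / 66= 4 / 33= 0.12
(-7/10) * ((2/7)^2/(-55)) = 2/1925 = 0.00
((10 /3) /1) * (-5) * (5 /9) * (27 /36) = -125 /18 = -6.94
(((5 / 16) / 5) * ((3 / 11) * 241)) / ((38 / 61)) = 44103 / 6688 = 6.59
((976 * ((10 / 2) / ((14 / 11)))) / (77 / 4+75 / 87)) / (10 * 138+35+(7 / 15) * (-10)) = 9340320 / 69096461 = 0.14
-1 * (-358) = 358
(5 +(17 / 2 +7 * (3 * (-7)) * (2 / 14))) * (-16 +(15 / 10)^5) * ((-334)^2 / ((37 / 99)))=11140679385 / 592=18818715.18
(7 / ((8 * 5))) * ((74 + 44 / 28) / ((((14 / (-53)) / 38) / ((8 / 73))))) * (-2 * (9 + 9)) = 19177308 / 2555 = 7505.80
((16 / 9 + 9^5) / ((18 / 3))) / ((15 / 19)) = 10097683 / 810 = 12466.28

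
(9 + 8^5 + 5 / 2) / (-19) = -65559 / 38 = -1725.24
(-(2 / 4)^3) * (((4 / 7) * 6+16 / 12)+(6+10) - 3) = -373 / 168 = -2.22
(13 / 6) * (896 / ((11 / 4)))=23296 / 33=705.94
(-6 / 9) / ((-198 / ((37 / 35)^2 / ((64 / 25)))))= 1369 / 931392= 0.00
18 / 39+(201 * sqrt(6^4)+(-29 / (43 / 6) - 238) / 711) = 2875989098 / 397449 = 7236.12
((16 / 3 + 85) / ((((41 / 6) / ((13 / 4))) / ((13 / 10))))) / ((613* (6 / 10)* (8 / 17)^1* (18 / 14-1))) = 5450081 / 4825536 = 1.13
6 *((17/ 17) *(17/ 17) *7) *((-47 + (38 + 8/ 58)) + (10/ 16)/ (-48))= -691831/ 1856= -372.75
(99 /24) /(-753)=-11 /2008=-0.01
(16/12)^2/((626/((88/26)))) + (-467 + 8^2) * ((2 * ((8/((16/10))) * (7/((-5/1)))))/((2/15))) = 1549617967/36621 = 42315.01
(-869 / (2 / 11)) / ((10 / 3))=-28677 / 20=-1433.85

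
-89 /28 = -3.18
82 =82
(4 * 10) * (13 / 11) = 47.27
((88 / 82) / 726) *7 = 0.01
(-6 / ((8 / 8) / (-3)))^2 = 324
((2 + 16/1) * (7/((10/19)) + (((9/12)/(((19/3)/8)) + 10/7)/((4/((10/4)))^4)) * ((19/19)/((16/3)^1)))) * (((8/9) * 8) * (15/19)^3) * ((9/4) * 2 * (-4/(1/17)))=-257638.07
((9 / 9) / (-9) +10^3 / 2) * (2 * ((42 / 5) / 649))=11452 / 885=12.94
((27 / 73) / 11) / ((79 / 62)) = 0.03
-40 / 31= -1.29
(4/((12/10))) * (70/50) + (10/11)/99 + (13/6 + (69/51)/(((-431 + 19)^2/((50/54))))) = 64507287791/9427412016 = 6.84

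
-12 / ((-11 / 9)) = 108 / 11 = 9.82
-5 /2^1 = -5 /2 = -2.50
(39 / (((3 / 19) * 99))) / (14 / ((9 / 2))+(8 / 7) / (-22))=1729 / 2120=0.82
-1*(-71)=71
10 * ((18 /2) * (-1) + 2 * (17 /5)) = -22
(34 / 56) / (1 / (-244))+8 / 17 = -17573 / 119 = -147.67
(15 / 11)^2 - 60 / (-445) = 21477 / 10769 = 1.99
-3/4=-0.75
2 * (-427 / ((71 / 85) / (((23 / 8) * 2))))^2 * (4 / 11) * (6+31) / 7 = 3683434551475 / 110902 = 33213418.62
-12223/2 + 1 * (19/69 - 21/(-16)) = -6745343/1104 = -6109.91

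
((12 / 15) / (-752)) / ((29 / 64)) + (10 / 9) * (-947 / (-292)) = 3.60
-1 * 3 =-3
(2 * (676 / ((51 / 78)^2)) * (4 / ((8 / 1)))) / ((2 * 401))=228488 / 115889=1.97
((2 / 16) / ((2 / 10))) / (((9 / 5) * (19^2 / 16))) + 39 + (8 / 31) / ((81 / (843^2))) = 231968959 / 100719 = 2303.13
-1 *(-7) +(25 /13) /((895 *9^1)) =146606 /20943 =7.00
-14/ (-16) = 7/ 8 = 0.88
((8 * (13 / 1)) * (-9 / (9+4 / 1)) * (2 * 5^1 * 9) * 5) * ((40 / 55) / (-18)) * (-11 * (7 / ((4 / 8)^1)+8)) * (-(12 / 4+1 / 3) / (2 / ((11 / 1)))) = 5808000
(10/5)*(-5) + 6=-4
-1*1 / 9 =-1 / 9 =-0.11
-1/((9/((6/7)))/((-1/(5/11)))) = 22/105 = 0.21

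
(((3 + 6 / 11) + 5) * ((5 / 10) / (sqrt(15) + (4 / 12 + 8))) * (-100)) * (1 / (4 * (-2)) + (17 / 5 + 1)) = -602775 / 2156 + 72333 * sqrt(15) / 2156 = -149.64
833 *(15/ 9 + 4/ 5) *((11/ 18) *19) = 6441589/ 270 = 23857.74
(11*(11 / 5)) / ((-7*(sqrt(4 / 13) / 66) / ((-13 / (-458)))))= -51909*sqrt(13) / 16030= -11.68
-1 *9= -9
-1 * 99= -99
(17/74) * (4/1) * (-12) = -408/37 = -11.03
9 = 9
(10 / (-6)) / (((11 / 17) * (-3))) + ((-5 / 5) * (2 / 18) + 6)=668 / 99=6.75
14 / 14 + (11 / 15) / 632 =9491 / 9480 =1.00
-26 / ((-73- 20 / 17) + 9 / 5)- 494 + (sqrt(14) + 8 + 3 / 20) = -1866712 / 3845 + sqrt(14) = -481.75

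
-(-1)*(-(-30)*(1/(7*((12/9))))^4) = 1215/307328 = 0.00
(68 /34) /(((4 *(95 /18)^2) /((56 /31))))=9072 /279775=0.03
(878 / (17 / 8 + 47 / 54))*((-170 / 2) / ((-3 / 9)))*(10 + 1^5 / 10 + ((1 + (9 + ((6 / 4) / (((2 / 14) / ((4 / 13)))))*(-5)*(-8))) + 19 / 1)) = 12581941.88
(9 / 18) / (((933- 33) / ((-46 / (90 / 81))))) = -23 / 1000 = -0.02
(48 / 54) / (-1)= -8 / 9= -0.89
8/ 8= 1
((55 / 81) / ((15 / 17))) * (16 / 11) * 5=1360 / 243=5.60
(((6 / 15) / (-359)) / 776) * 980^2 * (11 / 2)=-264110 / 34823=-7.58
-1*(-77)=77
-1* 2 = -2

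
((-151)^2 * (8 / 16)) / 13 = 22801 / 26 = 876.96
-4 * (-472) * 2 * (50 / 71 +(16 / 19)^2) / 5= 136789376 / 128155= 1067.37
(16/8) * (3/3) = 2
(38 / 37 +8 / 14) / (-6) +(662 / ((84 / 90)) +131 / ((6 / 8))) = 686624 / 777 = 883.69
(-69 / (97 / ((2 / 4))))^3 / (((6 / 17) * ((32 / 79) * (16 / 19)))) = -2794188051 / 7476617216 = -0.37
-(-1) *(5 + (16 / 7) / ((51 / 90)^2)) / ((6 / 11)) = 269665 / 12138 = 22.22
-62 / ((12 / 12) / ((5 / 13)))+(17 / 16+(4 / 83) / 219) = -86139971 / 3780816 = -22.78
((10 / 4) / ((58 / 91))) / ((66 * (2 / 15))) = 2275 / 5104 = 0.45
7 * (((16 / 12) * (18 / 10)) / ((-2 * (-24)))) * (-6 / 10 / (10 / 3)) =-63 / 1000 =-0.06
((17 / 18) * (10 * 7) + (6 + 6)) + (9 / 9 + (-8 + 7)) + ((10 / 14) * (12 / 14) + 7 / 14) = 69875 / 882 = 79.22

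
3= 3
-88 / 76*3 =-66 / 19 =-3.47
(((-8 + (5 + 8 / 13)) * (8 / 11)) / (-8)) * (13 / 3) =31 / 33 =0.94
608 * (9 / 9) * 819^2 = 407822688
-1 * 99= -99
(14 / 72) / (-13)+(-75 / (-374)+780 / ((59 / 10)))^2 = 499349293431751 / 28484138826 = 17530.78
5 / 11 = 0.45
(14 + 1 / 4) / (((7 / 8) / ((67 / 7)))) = 7638 / 49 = 155.88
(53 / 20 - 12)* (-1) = 187 / 20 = 9.35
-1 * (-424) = 424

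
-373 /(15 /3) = -373 /5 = -74.60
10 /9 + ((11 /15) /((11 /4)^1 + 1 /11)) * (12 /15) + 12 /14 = 428156 /196875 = 2.17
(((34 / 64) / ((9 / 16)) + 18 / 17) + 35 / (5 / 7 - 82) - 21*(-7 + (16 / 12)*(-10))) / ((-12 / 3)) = -74620505 / 696456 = -107.14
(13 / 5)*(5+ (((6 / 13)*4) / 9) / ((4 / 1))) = 197 / 15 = 13.13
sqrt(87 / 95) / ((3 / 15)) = sqrt(8265) / 19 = 4.78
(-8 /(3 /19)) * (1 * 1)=-152 /3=-50.67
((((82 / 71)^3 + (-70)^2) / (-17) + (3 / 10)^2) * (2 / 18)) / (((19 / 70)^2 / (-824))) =2360337440284264 / 6589499421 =358196.77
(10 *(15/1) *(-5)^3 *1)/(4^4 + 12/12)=-18750/257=-72.96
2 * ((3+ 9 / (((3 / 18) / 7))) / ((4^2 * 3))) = 127 / 8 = 15.88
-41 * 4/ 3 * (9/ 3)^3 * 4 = -5904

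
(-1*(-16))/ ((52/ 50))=15.38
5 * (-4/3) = -20/3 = -6.67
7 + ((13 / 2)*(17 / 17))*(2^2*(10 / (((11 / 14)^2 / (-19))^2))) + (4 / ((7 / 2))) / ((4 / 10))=25241090549 / 102487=246285.78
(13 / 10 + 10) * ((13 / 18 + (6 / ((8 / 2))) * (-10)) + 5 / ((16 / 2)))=-111079 / 720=-154.28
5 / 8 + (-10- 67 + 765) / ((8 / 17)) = 11701 / 8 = 1462.62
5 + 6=11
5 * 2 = 10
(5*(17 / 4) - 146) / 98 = -499 / 392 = -1.27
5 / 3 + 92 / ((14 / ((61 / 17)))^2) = 327554 / 42483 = 7.71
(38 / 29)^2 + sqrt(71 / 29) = sqrt(2059) / 29 + 1444 / 841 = 3.28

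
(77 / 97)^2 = 5929 / 9409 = 0.63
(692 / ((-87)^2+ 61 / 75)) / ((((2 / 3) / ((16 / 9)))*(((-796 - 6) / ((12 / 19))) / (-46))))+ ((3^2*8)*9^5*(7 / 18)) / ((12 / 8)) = 595982823218904 / 540697573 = 1102248.01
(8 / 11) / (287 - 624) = -8 / 3707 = -0.00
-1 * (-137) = 137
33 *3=99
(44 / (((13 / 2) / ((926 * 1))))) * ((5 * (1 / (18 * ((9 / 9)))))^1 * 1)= 203720 / 117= 1741.20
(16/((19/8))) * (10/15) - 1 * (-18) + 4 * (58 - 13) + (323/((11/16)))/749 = 95389114/469623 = 203.12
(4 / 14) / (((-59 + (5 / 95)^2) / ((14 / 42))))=-361 / 223629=-0.00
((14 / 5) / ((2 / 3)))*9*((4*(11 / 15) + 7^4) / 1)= 2271717 / 25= 90868.68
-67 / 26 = -2.58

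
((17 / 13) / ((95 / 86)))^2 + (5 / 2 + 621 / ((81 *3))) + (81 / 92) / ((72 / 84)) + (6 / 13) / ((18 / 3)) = 19097488889 / 2525772600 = 7.56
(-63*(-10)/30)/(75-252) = -7/59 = -0.12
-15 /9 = -5 /3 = -1.67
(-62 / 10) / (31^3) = -1 / 4805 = -0.00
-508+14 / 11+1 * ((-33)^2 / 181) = -996915 / 1991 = -500.71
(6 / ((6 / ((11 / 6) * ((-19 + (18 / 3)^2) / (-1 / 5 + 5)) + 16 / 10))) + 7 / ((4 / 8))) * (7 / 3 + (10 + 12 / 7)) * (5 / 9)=172.42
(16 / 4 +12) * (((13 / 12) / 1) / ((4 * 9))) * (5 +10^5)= 433355 / 9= 48150.56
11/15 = 0.73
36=36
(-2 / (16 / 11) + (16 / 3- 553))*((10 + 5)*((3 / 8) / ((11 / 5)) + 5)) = -29977675 / 704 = -42581.92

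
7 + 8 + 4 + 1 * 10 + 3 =32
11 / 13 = 0.85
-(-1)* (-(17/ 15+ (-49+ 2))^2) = -473344/ 225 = -2103.75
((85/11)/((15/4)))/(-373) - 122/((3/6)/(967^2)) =-2808442562312/12309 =-228161716.01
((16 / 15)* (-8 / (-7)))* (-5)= -128 / 21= -6.10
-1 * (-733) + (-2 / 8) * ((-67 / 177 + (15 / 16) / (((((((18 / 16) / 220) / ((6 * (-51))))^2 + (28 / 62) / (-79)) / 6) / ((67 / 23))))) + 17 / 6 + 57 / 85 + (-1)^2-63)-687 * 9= -11099178346433415461 / 2352172605220920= -4718.69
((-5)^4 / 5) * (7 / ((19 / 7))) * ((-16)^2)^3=102760448000 / 19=5408444631.58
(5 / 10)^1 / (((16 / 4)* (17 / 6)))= 3 / 68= 0.04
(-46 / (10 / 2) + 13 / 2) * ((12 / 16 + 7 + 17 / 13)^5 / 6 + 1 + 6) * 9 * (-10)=2470824.66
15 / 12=5 / 4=1.25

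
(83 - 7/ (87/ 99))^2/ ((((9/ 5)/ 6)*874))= 23674880/ 1102551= 21.47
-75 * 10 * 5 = -3750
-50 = -50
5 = 5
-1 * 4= -4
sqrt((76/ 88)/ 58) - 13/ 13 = -1 + sqrt(6061)/ 638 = -0.88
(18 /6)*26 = 78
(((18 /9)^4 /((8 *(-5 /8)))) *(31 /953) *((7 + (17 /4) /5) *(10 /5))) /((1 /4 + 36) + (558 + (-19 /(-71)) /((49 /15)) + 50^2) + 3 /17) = -9211167392 /17441663979175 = -0.00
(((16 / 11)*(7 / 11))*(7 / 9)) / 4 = 196 / 1089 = 0.18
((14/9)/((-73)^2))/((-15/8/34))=-3808/719415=-0.01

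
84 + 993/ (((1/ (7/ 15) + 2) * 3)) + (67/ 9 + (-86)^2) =1975076/ 261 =7567.34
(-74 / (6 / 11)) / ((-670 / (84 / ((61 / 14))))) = 79772 / 20435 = 3.90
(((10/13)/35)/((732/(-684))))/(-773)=114/4290923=0.00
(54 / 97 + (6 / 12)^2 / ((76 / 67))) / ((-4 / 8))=-22915 / 14744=-1.55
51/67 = 0.76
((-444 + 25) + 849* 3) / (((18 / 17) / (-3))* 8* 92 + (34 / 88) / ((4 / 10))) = -8.22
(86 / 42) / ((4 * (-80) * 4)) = -43 / 26880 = -0.00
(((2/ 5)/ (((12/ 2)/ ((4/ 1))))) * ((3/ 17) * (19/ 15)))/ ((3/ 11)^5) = 12239876/ 309825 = 39.51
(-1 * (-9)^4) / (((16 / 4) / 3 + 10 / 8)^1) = -78732 / 31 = -2539.74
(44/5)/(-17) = -44/85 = -0.52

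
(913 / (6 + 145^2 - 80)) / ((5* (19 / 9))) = 8217 / 1990345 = 0.00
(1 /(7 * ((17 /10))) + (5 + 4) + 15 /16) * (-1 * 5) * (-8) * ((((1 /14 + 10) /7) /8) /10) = 2690421 /373184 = 7.21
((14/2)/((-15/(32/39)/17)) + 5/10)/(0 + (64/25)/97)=-3410035/14976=-227.70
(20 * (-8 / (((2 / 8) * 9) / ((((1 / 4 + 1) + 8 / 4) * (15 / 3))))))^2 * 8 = 865280000 / 81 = 10682469.14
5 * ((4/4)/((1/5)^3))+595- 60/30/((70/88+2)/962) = 531.74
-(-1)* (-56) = -56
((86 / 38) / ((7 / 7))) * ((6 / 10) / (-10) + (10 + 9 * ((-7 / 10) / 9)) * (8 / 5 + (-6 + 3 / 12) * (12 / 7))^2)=166984437 / 116375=1434.88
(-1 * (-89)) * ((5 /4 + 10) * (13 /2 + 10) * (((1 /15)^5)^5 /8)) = 979 /119709242282867431640625000000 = 0.00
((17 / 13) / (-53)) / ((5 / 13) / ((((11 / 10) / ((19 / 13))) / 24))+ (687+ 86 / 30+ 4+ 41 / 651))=-7912905 / 226480316507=-0.00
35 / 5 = 7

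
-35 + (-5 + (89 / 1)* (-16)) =-1464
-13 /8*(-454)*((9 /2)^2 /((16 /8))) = 239031 /32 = 7469.72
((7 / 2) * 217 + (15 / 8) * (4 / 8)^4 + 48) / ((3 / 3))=103375 / 128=807.62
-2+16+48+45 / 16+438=8045 / 16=502.81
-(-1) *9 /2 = 4.50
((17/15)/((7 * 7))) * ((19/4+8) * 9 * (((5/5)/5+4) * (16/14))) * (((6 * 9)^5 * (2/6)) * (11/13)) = 26274341003328/15925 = 1649880125.80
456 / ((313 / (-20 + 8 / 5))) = -41952 / 1565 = -26.81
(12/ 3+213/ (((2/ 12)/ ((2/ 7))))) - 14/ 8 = 10287/ 28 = 367.39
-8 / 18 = -4 / 9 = -0.44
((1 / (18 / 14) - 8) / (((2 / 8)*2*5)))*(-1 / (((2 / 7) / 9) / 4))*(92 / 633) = 33488 / 633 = 52.90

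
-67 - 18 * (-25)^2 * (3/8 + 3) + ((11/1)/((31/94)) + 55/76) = -44765969/1178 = -38001.67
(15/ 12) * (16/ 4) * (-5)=-25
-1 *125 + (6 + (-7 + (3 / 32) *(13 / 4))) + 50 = -9689 / 128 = -75.70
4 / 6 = 2 / 3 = 0.67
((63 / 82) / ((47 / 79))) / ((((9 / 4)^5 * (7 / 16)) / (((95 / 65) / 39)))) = 12296192 / 6410024829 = 0.00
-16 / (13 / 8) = -128 / 13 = -9.85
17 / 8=2.12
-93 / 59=-1.58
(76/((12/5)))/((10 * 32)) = 19/192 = 0.10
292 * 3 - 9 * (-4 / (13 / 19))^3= 5875356 / 2197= 2674.26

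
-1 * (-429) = 429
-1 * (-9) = 9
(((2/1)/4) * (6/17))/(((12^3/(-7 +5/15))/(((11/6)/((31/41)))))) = -2255/1365984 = -0.00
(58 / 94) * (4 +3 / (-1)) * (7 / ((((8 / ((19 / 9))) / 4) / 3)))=3857 / 282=13.68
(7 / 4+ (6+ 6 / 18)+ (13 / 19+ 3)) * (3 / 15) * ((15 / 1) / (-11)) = -2683 / 836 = -3.21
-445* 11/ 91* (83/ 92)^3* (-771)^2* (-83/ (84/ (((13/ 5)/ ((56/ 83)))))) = 764118395476462059/ 8546879488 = 89403202.25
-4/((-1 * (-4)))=-1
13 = 13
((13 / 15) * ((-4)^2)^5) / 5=13631488 / 75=181753.17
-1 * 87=-87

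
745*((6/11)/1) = 4470/11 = 406.36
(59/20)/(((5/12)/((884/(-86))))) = -72.78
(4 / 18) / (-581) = -2 / 5229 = -0.00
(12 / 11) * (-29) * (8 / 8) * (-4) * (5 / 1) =6960 / 11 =632.73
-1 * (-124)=124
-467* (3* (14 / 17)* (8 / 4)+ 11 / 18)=-793433 / 306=-2592.92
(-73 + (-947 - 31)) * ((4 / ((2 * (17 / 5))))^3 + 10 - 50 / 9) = -216001520 / 44217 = -4885.03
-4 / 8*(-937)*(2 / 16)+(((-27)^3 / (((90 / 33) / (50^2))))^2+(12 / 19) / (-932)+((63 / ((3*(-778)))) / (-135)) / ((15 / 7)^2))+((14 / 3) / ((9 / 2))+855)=90819603394649113304351563 / 278980686000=325540827563414.60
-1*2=-2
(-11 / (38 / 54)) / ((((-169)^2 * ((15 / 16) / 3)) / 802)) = -3811104 / 2713295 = -1.40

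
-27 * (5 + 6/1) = -297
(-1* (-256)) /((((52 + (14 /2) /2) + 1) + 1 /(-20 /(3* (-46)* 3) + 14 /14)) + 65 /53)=5888512 /1349765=4.36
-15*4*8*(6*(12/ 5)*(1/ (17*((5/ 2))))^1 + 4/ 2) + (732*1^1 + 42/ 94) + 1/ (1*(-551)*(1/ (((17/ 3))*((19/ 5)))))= -135629444/ 347565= -390.23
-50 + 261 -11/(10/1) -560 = -3501/10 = -350.10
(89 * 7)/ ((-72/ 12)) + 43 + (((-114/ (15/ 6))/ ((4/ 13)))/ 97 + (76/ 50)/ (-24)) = -1816553/ 29100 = -62.42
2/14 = 1/7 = 0.14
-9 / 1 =-9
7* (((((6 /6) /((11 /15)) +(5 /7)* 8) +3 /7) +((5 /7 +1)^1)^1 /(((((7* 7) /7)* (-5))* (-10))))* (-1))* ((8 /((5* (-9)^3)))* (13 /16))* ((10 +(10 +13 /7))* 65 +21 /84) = 594909692 /4465125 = 133.23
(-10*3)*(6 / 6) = -30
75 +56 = 131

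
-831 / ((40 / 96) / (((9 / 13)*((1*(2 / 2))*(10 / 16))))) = -22437 / 26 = -862.96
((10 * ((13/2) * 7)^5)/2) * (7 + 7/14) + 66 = 468024113049/64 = 7312876766.39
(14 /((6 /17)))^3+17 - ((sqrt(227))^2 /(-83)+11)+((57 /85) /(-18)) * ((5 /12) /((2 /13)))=38049412481 /609552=62421.93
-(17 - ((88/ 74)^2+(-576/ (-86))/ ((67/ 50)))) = -41758297/ 3944089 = -10.59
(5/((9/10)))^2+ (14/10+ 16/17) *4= 276976/6885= 40.23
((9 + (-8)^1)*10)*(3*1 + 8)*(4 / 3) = 440 / 3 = 146.67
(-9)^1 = -9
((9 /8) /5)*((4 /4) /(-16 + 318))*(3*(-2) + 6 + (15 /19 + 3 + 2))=99 /22952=0.00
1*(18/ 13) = 18/ 13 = 1.38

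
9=9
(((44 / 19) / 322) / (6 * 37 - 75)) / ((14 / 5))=55 / 3147711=0.00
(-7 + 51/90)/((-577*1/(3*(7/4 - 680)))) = -523609/23080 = -22.69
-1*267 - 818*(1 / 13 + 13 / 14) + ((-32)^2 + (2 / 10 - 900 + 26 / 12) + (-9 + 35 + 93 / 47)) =-119988983 / 128310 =-935.15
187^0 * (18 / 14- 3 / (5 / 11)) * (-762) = 141732 / 35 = 4049.49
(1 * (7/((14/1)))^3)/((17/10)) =0.07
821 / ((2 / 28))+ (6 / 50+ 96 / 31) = 8910343 / 775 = 11497.22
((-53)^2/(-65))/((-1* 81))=2809/5265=0.53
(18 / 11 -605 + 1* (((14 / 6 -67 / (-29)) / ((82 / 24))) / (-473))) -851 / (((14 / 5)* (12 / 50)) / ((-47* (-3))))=-2821275383545 / 15747116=-179161.40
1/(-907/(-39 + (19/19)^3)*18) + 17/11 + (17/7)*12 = 19290632/628551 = 30.69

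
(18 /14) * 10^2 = 900 /7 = 128.57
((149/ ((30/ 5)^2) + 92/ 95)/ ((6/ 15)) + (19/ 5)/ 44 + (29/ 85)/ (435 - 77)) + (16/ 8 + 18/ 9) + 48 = 64.86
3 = 3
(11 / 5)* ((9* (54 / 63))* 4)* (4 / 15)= 3168 / 175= 18.10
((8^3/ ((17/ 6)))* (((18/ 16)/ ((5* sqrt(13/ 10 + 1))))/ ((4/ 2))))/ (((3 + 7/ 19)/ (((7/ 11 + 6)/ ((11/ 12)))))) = 449388* sqrt(230)/ 236555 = 28.81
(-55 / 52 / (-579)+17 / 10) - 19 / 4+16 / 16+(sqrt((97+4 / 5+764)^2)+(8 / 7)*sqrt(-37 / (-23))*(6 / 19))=48*sqrt(851) / 3059+6471352 / 7527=860.21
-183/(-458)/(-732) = -0.00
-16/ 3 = -5.33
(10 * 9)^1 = 90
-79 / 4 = -19.75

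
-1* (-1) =1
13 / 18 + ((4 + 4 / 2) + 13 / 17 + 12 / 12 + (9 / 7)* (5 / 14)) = 67069 / 7497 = 8.95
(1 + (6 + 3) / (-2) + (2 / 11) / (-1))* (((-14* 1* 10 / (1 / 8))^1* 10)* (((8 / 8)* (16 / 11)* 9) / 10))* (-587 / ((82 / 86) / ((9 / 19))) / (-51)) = 308667.99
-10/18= -5/9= -0.56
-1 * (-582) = 582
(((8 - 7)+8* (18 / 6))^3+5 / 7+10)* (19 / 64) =1039775 / 224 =4641.85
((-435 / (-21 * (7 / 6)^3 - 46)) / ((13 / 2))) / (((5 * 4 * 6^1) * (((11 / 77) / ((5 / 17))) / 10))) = 6300 / 43537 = 0.14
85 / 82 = 1.04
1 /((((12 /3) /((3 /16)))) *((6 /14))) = 7 /64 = 0.11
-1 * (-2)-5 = -3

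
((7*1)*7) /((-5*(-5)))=49 /25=1.96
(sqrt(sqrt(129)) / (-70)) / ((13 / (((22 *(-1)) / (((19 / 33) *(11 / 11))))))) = 0.14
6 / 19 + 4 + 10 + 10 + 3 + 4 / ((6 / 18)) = 747 / 19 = 39.32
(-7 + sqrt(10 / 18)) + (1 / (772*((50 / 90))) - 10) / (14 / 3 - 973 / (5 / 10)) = -22464101 / 3211520 + sqrt(5) / 3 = -6.25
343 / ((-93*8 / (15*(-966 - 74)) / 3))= 668850 / 31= 21575.81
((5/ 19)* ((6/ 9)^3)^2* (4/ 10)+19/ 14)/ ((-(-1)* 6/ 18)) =264961/ 64638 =4.10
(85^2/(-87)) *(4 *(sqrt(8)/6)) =-28900 *sqrt(2)/261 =-156.59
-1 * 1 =-1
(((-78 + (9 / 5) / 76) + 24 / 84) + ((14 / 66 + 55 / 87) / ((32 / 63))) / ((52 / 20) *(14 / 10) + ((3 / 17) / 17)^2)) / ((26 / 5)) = -498116072017163 / 33537107091488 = -14.85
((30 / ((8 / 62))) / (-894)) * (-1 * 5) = 775 / 596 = 1.30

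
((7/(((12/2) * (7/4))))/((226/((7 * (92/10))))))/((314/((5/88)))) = 161/4683624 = 0.00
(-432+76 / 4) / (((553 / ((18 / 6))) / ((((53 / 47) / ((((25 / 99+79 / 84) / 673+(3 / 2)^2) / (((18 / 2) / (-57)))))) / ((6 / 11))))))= 48127147299 / 148177200988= 0.32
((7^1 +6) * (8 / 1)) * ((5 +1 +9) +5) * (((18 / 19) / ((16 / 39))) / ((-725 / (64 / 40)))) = -146016 / 13775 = -10.60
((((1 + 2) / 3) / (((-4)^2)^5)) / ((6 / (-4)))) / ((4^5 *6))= -1 / 9663676416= -0.00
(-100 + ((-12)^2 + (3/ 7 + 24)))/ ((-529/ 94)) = -12.16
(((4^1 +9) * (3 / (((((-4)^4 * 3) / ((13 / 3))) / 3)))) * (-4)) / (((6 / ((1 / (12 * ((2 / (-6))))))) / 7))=1183 / 1536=0.77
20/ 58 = 10/ 29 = 0.34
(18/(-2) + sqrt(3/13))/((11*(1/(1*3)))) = -27/11 + 3*sqrt(39)/143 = -2.32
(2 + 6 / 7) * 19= 380 / 7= 54.29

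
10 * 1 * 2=20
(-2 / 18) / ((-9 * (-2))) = -1 / 162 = -0.01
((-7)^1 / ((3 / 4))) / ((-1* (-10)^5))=-7 / 75000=-0.00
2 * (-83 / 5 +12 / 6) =-146 / 5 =-29.20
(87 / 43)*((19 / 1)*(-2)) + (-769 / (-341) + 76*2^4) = 16735929 / 14663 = 1141.37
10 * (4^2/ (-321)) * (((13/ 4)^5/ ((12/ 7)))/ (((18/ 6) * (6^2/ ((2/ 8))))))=-12995255/ 53250048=-0.24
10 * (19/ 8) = 95/ 4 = 23.75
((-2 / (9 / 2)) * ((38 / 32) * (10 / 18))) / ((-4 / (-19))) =-1805 / 1296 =-1.39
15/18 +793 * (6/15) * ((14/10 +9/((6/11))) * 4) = 3406853/150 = 22712.35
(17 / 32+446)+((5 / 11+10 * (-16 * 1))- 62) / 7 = 1022269 / 2464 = 414.88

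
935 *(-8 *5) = -37400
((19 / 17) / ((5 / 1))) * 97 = 1843 / 85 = 21.68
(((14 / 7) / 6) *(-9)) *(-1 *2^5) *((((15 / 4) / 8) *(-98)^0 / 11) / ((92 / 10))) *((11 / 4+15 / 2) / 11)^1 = 9225 / 22264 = 0.41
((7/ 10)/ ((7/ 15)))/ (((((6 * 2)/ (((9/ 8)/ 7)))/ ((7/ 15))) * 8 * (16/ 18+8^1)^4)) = 19683/ 104857600000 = 0.00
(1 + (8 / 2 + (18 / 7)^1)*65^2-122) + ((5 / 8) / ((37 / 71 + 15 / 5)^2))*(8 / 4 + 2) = 4837610287 / 175000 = 27643.49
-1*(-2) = 2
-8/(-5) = 8/5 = 1.60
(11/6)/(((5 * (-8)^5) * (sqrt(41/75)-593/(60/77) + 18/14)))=539 * sqrt(123)/417040044593152 + 24569699/1668160178372608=0.00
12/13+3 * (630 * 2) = 49152/13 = 3780.92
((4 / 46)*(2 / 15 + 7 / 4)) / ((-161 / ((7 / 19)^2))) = -791 / 5729070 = -0.00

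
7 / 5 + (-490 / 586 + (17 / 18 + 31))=857243 / 26370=32.51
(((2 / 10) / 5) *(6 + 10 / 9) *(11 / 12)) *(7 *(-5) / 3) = -1232 / 405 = -3.04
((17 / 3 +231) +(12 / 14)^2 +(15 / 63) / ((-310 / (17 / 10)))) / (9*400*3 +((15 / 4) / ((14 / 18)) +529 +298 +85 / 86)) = 930375563 / 45589214265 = 0.02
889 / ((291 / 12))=3556 / 97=36.66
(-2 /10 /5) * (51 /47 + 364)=-14.60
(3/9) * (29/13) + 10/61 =2159/2379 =0.91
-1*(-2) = 2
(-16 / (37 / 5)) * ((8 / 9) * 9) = -640 / 37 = -17.30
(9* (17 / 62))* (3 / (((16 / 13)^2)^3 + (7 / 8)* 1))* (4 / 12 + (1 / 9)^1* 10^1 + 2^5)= 98795126612 / 1736055707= 56.91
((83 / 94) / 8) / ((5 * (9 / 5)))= 83 / 6768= 0.01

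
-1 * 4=-4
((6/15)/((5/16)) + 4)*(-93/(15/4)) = -16368/125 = -130.94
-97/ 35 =-2.77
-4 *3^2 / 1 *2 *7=-504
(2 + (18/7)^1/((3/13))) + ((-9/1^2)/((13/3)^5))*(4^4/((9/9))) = 30239852/2599051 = 11.63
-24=-24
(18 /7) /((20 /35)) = 9 /2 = 4.50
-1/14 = -0.07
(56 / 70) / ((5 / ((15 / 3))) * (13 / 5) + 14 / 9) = 36 / 187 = 0.19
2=2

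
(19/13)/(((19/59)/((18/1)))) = 1062/13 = 81.69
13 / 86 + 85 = 7323 / 86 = 85.15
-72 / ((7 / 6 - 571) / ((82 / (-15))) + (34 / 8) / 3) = -17712 / 25991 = -0.68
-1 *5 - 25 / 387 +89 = 32483 / 387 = 83.94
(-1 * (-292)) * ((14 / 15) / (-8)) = -511 / 15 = -34.07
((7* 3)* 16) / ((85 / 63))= 21168 / 85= 249.04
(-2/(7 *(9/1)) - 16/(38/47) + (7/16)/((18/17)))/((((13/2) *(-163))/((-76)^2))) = 1086515/10269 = 105.81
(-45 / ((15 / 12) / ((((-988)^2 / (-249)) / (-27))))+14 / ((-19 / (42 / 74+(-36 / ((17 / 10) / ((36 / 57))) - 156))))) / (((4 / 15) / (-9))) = 6491325469425 / 37693454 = 172213.60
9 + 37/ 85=802/ 85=9.44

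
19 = 19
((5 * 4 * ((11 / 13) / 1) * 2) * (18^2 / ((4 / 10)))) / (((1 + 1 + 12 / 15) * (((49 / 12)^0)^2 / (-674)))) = -600534000 / 91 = -6599274.73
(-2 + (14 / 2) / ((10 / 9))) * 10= 43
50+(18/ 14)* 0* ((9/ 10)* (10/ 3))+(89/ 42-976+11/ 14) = -19385/ 21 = -923.10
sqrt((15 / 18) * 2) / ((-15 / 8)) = -8 * sqrt(15) / 45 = -0.69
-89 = -89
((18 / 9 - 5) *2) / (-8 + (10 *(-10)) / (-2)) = -1 / 7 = -0.14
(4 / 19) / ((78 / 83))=166 / 741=0.22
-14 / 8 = -7 / 4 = -1.75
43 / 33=1.30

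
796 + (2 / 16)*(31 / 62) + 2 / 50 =318441 / 400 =796.10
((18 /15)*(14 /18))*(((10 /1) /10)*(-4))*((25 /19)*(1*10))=-2800 /57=-49.12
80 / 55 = 16 / 11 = 1.45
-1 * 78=-78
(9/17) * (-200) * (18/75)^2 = -2592/425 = -6.10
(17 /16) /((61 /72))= 153 /122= 1.25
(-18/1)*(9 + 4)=-234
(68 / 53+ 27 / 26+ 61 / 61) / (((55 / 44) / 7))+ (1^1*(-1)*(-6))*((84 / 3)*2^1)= 1221598 / 3445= 354.60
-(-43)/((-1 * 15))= -43/15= -2.87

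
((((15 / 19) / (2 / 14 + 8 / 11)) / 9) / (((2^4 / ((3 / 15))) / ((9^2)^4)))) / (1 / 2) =1104865839 / 10184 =108490.36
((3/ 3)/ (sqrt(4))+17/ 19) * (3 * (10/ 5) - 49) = -2279/ 38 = -59.97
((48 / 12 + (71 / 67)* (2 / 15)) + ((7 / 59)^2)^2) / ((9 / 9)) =4.14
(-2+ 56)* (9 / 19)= 486 / 19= 25.58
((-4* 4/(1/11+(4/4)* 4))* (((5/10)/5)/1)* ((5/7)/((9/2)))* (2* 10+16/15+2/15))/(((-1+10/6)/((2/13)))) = -18656/61425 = -0.30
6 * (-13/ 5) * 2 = -156/ 5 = -31.20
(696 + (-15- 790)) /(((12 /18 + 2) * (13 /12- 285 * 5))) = 981 /34174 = 0.03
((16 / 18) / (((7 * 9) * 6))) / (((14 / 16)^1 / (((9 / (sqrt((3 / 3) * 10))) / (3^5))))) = 16 * sqrt(10) / 1607445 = 0.00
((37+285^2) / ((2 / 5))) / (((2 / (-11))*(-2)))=2234705 / 4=558676.25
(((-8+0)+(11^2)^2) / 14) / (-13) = -14633 / 182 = -80.40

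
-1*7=-7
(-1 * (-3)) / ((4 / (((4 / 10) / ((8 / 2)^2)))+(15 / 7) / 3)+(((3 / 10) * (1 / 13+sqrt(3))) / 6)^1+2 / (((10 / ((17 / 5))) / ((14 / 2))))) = 20554866150 / 1133793306563 - 6210750 * sqrt(3) / 1133793306563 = 0.02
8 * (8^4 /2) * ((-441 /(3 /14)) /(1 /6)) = -202309632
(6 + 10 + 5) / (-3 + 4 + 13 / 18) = 378 / 31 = 12.19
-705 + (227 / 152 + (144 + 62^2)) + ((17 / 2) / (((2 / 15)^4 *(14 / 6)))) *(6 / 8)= 203082091 / 17024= 11929.16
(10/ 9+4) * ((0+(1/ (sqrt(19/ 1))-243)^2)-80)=51538952/ 171-2484 * sqrt(19)/ 19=300827.51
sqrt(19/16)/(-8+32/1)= sqrt(19)/96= 0.05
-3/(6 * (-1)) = 1/2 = 0.50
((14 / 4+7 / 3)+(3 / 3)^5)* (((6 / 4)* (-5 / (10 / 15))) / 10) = -123 / 16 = -7.69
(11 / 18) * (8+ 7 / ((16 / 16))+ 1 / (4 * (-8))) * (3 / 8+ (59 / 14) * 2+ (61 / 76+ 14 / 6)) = 200806859 / 1838592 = 109.22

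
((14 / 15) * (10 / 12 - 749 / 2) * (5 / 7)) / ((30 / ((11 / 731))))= -0.12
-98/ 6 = -49/ 3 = -16.33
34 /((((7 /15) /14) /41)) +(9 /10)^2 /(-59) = 246737919 /5900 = 41819.99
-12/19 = -0.63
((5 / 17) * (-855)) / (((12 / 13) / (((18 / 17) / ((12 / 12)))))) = -166725 / 578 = -288.45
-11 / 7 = -1.57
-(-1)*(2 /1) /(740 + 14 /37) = 0.00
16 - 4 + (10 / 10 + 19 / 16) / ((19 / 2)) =1859 / 152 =12.23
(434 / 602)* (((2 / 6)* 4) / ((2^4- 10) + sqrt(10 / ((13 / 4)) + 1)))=3224 / 17845- 124* sqrt(689) / 53535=0.12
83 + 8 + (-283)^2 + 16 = 80196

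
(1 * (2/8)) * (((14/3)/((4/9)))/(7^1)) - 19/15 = -107/120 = -0.89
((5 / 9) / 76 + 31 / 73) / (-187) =-21569 / 9337284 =-0.00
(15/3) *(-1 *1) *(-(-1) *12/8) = -7.50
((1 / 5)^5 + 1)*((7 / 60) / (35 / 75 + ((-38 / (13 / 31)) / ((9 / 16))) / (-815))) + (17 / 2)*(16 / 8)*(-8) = -53775398063 / 395918750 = -135.82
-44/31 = -1.42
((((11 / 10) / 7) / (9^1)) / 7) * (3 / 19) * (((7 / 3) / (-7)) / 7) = -11 / 586530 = -0.00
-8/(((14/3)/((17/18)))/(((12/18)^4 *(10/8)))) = -680/1701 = -0.40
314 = 314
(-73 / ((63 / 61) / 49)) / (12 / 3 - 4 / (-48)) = -17812 / 21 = -848.19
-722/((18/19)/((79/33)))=-541861/297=-1824.45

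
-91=-91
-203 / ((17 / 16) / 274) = -889952 / 17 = -52350.12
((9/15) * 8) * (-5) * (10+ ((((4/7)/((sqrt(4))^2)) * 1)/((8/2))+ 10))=-3366/7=-480.86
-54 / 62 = -27 / 31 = -0.87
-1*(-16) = 16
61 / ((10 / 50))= 305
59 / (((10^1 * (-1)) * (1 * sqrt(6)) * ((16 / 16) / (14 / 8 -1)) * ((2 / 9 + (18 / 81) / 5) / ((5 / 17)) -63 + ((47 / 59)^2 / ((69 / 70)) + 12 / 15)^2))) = 17018772937695 * sqrt(6) / 1384781649825008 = 0.03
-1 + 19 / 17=2 / 17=0.12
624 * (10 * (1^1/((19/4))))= 24960/19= 1313.68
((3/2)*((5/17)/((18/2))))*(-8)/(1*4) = -5/51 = -0.10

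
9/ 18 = 1/ 2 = 0.50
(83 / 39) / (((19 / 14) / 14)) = 16268 / 741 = 21.95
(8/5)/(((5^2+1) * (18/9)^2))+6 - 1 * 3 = 196/65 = 3.02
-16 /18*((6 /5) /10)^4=-72 /390625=-0.00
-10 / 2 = -5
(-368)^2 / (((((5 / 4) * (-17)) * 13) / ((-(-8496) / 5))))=-4602249216 / 5525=-832986.28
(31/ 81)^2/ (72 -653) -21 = -80051722/ 3811941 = -21.00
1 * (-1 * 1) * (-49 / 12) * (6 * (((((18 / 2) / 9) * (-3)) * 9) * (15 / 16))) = -19845 / 32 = -620.16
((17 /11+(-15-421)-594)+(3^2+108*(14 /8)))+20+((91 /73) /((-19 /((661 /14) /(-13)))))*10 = -12328750 /15257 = -808.07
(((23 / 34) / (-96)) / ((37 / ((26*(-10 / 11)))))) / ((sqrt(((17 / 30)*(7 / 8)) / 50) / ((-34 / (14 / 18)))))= -22425*sqrt(3570) / 678062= -1.98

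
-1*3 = -3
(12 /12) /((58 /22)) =11 /29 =0.38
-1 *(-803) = 803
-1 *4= -4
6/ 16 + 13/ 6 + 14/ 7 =109/ 24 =4.54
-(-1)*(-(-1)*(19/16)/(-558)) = -19/8928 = -0.00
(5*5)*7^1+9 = 184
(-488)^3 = -116214272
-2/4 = -1/2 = -0.50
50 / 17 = 2.94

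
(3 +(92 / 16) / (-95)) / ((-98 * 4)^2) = 1117 / 58392320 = 0.00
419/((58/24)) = 5028/29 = 173.38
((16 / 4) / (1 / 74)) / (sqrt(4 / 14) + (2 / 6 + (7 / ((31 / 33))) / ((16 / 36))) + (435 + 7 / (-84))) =3600203600 / 5497796687-1137824 * sqrt(14) / 5497796687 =0.65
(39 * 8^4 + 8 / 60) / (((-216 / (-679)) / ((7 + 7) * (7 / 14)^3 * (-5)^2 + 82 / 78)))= 22497350.93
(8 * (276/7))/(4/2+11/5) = 3680/49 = 75.10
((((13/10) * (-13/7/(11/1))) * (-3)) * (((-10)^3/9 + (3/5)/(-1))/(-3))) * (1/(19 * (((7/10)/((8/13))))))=47528/41895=1.13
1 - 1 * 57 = -56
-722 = -722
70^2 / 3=4900 / 3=1633.33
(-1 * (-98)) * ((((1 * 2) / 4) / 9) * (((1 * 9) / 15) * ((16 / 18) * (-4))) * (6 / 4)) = -784 / 45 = -17.42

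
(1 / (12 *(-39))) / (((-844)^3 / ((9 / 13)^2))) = 9 / 5283447400192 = 0.00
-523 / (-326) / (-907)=-523 / 295682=-0.00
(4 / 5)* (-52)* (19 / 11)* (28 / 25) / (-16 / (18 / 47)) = 124488 / 64625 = 1.93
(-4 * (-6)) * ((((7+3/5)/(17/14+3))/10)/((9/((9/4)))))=1596/1475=1.08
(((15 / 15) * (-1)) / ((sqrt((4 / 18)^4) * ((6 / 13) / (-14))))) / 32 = 19.20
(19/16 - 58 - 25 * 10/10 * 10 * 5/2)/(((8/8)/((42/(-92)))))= 229089/736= 311.26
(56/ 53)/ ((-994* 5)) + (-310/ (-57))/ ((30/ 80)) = 46660516/ 3217365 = 14.50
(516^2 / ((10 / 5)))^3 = 2359436115313152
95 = 95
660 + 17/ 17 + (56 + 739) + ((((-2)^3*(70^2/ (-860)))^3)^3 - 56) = 426878854211340372312711580200/ 502592611936843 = 849353619756318.66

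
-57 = -57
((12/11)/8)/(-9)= -1/66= -0.02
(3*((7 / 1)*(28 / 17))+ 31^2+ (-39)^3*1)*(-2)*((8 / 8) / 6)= 991498 / 51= 19441.14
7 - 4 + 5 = 8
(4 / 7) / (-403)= -4 / 2821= -0.00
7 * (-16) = -112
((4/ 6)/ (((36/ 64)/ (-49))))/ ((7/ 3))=-224/ 9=-24.89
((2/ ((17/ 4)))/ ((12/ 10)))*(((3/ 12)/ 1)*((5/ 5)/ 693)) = 5/ 35343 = 0.00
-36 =-36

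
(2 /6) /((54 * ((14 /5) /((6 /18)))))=5 /6804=0.00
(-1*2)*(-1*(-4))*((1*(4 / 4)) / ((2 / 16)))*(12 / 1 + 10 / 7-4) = -4224 / 7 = -603.43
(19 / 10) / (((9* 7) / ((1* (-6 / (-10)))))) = 19 / 1050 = 0.02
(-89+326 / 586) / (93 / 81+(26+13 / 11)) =-549747 / 176093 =-3.12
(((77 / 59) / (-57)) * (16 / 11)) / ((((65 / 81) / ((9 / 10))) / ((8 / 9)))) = -12096 / 364325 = -0.03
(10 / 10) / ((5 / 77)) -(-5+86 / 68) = 3253 / 170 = 19.14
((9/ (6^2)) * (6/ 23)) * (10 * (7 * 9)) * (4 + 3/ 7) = 4185/ 23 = 181.96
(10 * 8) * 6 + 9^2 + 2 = 563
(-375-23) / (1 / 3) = -1194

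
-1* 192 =-192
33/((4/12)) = 99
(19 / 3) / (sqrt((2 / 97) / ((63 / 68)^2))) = 399 * sqrt(194) / 136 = 40.86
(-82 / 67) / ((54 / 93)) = -2.11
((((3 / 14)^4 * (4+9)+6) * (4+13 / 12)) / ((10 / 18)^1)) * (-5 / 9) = -4708163 / 153664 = -30.64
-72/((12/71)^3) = -357911/24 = -14912.96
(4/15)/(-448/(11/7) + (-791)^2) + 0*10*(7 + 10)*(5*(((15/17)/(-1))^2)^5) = 44/103190325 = 0.00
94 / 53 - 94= -4888 / 53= -92.23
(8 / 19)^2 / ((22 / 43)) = 1376 / 3971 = 0.35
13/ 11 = 1.18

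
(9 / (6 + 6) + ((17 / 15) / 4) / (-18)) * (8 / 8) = 793 / 1080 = 0.73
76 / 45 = 1.69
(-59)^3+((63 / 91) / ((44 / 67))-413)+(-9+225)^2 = -91025189 / 572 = -159134.95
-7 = -7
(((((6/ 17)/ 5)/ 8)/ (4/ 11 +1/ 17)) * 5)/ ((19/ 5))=165/ 6004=0.03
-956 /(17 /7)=-393.65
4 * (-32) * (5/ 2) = -320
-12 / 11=-1.09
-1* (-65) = 65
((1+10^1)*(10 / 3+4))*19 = 4598 / 3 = 1532.67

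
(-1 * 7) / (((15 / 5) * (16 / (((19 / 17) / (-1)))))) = 0.16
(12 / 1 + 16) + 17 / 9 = 269 / 9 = 29.89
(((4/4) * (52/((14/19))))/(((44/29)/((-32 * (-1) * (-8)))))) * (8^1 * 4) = -29339648/77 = -381034.39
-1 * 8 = -8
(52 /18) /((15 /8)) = 208 /135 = 1.54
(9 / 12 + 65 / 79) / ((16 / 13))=6461 / 5056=1.28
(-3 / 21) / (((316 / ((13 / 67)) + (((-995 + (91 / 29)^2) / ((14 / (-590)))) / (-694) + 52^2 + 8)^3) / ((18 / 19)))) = -31662546438501884542 / 4364480076284203214412620861579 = -0.00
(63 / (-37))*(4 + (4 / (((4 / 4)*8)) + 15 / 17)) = -11529 / 1258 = -9.16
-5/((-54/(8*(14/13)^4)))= 768320/771147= 1.00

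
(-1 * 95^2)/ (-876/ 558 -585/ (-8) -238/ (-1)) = -6714600/ 230309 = -29.15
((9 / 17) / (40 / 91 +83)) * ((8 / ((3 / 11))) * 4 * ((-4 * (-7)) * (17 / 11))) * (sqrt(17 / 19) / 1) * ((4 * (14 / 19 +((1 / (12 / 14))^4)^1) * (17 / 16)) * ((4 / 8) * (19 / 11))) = 690489527 * sqrt(323) / 42847299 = 289.62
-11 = -11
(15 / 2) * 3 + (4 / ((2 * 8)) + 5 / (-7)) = 617 / 28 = 22.04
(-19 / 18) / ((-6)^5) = 19 / 139968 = 0.00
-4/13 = -0.31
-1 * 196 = -196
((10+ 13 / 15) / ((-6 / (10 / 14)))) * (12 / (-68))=0.23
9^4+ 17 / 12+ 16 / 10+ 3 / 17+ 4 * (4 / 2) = 6703637 / 1020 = 6572.19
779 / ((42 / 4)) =1558 / 21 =74.19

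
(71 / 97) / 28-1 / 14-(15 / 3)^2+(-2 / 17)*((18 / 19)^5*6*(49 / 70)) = -14532239794441 / 571632215140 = -25.42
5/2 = 2.50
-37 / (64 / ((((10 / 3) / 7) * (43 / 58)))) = -7955 / 38976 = -0.20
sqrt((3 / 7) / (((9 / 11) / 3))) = sqrt(77) / 7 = 1.25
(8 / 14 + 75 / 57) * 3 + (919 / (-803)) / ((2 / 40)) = -1839881 / 106799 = -17.23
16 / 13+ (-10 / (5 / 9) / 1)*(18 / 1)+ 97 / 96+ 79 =-242.76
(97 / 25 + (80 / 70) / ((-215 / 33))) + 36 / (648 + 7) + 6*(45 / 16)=162728161 / 7886200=20.63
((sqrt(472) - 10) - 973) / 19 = -983 / 19 + 2* sqrt(118) / 19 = -50.59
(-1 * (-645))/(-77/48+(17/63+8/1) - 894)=-650160/894433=-0.73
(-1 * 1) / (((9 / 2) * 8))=-1 / 36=-0.03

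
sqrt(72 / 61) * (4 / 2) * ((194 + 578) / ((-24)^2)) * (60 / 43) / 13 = 965 * sqrt(122) / 34099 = 0.31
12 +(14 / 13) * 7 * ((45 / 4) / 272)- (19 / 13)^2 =935513 / 91936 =10.18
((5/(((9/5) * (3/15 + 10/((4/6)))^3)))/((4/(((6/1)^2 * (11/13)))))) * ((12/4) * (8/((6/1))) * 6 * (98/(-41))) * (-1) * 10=25265625/7311694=3.46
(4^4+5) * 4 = 1044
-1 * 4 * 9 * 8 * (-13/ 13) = 288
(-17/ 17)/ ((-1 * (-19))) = -1/ 19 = -0.05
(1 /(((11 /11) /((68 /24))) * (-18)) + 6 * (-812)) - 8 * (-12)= -515825 /108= -4776.16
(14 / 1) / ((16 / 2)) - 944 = -3769 / 4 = -942.25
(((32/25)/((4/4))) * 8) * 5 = 51.20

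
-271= -271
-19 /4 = -4.75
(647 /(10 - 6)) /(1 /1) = 647 /4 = 161.75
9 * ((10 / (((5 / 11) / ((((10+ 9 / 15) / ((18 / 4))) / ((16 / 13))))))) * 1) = 7579 / 20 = 378.95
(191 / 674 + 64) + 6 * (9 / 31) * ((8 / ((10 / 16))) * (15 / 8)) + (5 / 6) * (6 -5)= 3351079 / 31341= 106.92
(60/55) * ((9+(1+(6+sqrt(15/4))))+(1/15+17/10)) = 6 * sqrt(15)/11+1066/55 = 21.49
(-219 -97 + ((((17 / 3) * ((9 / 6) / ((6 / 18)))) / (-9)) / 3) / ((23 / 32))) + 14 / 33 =-721558 / 2277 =-316.89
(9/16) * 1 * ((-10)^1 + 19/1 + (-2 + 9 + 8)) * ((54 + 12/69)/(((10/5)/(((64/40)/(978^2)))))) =1869/3055435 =0.00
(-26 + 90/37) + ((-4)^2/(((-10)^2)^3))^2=-3406249999963/144531250000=-23.57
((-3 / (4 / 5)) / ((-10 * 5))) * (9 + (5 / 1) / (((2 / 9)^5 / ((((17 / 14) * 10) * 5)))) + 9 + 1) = 376450143 / 8960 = 42014.52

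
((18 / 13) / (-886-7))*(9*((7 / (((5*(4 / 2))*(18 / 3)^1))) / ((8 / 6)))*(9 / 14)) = -729 / 928720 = -0.00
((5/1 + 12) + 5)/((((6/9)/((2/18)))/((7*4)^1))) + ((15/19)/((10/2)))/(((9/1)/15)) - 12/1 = 5183/57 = 90.93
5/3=1.67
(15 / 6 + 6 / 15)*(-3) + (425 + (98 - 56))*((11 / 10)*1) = 505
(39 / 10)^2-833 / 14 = -4429 / 100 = -44.29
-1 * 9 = -9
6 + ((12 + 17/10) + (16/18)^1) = 1853/90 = 20.59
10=10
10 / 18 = 5 / 9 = 0.56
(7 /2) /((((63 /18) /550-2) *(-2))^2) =1058750 /4809249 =0.22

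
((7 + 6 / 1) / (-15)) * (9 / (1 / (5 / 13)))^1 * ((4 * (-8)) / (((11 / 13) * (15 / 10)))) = 832 / 11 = 75.64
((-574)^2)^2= 108554434576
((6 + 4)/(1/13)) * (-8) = -1040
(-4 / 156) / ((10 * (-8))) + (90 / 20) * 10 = 45.00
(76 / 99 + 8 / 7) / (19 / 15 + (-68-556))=-6620 / 2157771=-0.00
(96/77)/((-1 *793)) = -96/61061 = -0.00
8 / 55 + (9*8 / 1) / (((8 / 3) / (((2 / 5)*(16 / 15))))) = 3208 / 275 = 11.67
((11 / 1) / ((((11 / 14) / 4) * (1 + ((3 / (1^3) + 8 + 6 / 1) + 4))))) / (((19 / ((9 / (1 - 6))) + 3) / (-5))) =315 / 187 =1.68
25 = 25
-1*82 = -82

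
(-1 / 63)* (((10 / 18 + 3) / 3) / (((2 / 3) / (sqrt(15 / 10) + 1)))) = -8* sqrt(6) / 567 - 16 / 567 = -0.06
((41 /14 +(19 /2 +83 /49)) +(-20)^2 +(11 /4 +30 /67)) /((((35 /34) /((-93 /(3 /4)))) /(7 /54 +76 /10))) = -6027446382401 /15512175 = -388562.30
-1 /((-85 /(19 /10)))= 19 /850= 0.02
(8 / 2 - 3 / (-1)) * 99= 693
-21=-21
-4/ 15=-0.27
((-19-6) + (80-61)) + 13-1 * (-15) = 22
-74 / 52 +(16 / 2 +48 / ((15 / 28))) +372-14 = 59043 / 130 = 454.18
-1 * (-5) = 5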